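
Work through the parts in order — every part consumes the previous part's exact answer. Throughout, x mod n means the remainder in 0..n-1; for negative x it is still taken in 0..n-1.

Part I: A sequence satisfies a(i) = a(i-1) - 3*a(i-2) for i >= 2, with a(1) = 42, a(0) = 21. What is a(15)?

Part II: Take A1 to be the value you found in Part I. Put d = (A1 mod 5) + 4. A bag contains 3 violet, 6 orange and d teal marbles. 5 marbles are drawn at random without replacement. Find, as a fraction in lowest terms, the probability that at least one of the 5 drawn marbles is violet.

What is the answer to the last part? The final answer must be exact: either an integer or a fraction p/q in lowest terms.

Part I: a(2) = 1*(42) - 3*(21) = -21; iterating: a(2)=-21, a(3)=-147, a(4)=-84, a(5)=357, a(6)=609, a(7)=-462, a(8)=-2289, a(9)=-903, a(10)=5964, a(11)=8673, a(12)=-9219, a(13)=-35238, a(14)=-7581, a(15)=98133; answer 98133
Part II: A1 = 98133; d = 7; total draws C(16,5) = 4368; complement C(13,5) = 1287; favorable 4368 - 1287 = 3081; P = 79/112; answer 79/112

79/112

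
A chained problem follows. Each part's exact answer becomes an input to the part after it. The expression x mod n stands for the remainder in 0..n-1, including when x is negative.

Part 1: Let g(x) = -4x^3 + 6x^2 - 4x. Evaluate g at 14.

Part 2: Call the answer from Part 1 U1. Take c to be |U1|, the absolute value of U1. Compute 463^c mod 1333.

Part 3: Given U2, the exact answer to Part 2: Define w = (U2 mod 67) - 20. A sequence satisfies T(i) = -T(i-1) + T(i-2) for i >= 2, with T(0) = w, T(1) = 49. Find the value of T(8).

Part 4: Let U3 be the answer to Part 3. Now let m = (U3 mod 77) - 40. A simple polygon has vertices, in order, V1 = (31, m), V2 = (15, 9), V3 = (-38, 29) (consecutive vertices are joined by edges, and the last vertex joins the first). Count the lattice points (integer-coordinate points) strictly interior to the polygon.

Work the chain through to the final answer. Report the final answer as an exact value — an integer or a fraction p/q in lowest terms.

1104

Part 1: -4*(14)^3 + 6*(14)^2 - 4*(14)^1 = (-10976) + (1176) + (-56) = -9856; answer -9856
Part 2: U1 = -9856; c = 9856; squarings mod 1333: 463^1=463, 463^2=1089, 463^4=884, 463^8=318, 463^16=1149, 463^32=531, 463^64=698, 463^128=659, 463^256=1056, 463^512=748, 463^1024=977, 463^2048=101, 463^4096=870, 463^8192=1089; 463^9856 = 463^128 * 463^512 * 463^1024 * 463^8192 = 436 (mod 1333); answer 436
Part 3: U2 = 436; w = 14; T(2) = -1*(49) + 1*(14) = -35; iterating: T(2)=-35, T(3)=84, T(4)=-119, T(5)=203, T(6)=-322, T(7)=525, T(8)=-847; answer -847
Part 4: U3 = -847; m = -40; cross terms: (31*9 - 15*-40)=879, (15*29 - -38*9)=777, (-38*-40 - 31*29)=621; twice the area = |2277| = 2277; area = 2277/2; boundary points = 1 + 1 + 69 = 71; strictly interior points = area - boundary/2 + 1 = 1104; answer 1104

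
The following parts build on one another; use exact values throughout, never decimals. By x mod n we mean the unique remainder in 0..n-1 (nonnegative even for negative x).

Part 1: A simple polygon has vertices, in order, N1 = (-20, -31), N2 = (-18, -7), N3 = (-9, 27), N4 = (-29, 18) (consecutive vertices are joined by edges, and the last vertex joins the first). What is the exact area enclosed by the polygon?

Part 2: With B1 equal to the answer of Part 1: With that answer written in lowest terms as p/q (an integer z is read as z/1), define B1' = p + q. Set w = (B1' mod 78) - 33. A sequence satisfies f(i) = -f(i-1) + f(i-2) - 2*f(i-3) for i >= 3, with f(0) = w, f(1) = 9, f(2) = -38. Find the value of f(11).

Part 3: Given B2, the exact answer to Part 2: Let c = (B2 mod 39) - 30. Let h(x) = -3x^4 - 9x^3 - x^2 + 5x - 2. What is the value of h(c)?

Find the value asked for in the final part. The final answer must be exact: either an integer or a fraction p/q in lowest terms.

Part 1: cross terms: (-20*-7 - -18*-31)=-418, (-18*27 - -9*-7)=-549, (-9*18 - -29*27)=621, (-29*-31 - -20*18)=1259; twice the area = |913| = 913; area = 913/2; answer 913/2
Part 2: B1 = 913/2; threaded value p + q = 915; w = 24; f(3) = -1*(-38) + 1*(9) - 2*(24) = -1; iterating: f(3)=-1, f(4)=-55, f(5)=130, f(6)=-183, f(7)=423, f(8)=-866, f(9)=1655, f(10)=-3367, f(11)=6754; answer 6754
Part 3: B2 = 6754; c = -23; -3*(-23)^4 - 9*(-23)^3 - 1*(-23)^2 + 5*(-23)^1 - 2 = (-839523) + (109503) + (-529) + (-115) + (-2) = -730666; answer -730666

-730666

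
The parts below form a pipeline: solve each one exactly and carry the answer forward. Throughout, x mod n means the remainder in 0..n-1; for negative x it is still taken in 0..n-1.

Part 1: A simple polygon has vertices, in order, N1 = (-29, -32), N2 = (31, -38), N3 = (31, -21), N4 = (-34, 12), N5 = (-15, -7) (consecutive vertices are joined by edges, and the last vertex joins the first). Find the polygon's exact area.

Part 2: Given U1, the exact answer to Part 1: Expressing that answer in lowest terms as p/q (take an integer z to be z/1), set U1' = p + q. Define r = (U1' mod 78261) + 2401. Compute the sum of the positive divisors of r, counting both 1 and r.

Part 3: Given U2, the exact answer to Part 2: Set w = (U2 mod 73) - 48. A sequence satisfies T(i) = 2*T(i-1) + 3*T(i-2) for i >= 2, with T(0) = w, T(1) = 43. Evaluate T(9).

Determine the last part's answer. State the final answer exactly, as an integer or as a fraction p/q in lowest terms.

Part 1: cross terms: (-29*-38 - 31*-32)=2094, (31*-21 - 31*-38)=527, (31*12 - -34*-21)=-342, (-34*-7 - -15*12)=418, (-15*-32 - -29*-7)=277; twice the area = |2974| = 2974; area = 1487; answer 1487
Part 2: U1 = 1487; threaded value p + q = 1488; r = 3889; 3889 is prime, so its only divisors are 1 and 3889; sigma = 1 + 3889 = 3890; answer 3890
Part 3: U2 = 3890; w = -27; T(2) = 2*(43) + 3*(-27) = 5; iterating: T(2)=5, T(3)=139, T(4)=293, T(5)=1003, T(6)=2885, T(7)=8779, T(8)=26213, T(9)=78763; answer 78763

78763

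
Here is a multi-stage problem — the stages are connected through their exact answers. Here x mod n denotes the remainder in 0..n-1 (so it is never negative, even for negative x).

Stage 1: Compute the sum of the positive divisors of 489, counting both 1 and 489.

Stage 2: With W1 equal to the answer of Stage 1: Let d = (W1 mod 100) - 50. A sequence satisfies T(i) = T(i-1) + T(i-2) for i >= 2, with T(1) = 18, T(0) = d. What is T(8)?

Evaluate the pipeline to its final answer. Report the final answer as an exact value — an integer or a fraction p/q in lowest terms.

456

Stage 1: 489 = 3 * 163; sigma = (1 + 3) * (1 + 163) = 4 * 164 = 656; answer 656
Stage 2: W1 = 656; d = 6; T(2) = 1*(18) + 1*(6) = 24; iterating: T(2)=24, T(3)=42, T(4)=66, T(5)=108, T(6)=174, T(7)=282, T(8)=456; answer 456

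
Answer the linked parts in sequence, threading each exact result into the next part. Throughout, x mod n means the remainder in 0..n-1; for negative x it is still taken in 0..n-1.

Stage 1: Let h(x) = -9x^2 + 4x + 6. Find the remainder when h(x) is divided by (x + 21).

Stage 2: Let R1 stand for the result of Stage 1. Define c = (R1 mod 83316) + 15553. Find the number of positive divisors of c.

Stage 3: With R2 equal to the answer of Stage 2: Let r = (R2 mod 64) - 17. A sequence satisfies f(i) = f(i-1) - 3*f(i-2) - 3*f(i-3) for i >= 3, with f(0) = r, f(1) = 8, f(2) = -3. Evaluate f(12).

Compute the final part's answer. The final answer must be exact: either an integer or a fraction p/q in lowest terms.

Stage 1: remainder = value at the root: -9*(-21)^2 + 4*(-21)^1 + 6 = (-3969) + (-84) + (6) = -4047; answer -4047
Stage 2: R1 = -4047; c = 94822; 94822 = 2 * 7 * 13 * 521; number of divisors = (1+1) * (1+1) * (1+1) * (1+1) = 16; answer 16
Stage 3: R2 = 16; r = -1; f(3) = 1*(-3) - 3*(8) - 3*(-1) = -24; iterating: f(3)=-24, f(4)=-39, f(5)=42, f(6)=231, f(7)=222, f(8)=-597, f(9)=-1956, f(10)=-831, f(11)=6828, f(12)=15189; answer 15189

15189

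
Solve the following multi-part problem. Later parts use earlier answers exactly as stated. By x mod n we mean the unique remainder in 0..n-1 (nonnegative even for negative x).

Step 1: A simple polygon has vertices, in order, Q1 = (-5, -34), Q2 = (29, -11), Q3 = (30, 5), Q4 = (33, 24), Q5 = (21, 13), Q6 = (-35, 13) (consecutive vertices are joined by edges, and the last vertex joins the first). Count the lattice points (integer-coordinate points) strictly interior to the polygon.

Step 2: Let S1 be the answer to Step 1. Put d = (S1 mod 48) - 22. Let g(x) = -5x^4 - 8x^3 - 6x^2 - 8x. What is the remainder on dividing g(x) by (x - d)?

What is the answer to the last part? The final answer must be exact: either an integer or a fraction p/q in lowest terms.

-573624

Step 1: cross terms: (-5*-11 - 29*-34)=1041, (29*5 - 30*-11)=475, (30*24 - 33*5)=555, (33*13 - 21*24)=-75, (21*13 - -35*13)=728, (-35*-34 - -5*13)=1255; twice the area = |3979| = 3979; area = 3979/2; boundary points = 1 + 1 + 1 + 1 + 56 + 1 = 61; strictly interior points = area - boundary/2 + 1 = 1960; answer 1960
Step 2: S1 = 1960; d = 18; remainder = value at the root: -5*(18)^4 - 8*(18)^3 - 6*(18)^2 - 8*(18)^1 = (-524880) + (-46656) + (-1944) + (-144) = -573624; answer -573624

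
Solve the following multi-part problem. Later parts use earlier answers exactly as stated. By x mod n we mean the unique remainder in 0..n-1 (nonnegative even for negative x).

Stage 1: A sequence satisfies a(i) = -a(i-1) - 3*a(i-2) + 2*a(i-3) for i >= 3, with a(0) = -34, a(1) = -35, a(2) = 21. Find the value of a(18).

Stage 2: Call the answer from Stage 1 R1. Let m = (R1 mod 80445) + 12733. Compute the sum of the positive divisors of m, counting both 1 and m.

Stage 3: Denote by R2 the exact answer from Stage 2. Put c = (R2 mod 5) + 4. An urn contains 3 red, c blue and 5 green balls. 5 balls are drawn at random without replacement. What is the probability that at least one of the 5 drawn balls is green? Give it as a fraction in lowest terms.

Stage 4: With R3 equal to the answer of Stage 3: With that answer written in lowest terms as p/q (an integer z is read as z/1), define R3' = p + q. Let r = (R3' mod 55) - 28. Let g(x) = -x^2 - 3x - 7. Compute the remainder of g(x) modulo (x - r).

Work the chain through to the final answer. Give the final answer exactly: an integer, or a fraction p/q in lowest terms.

-35

Stage 1: a(3) = -1*(21) - 3*(-35) + 2*(-34) = 16; iterating: a(3)=16, a(4)=-149, a(5)=143, a(6)=336, a(7)=-1063, a(8)=341, a(9)=3520, a(10)=-6669, a(11)=-3209, a(12)=30256, a(13)=-33967, a(14)=-63219, a(15)=225632, a(16)=-103909, a(17)=-699425, a(18)=1462416; answer 1462416
Stage 2: R1 = 1462416; m = 27139; 27139 = 7 * 3877; sigma = (1 + 7) * (1 + 3877) = 8 * 3878 = 31024; answer 31024
Stage 3: R2 = 31024; c = 8; total draws C(16,5) = 4368; complement C(11,5) = 462; favorable 4368 - 462 = 3906; P = 93/104; answer 93/104
Stage 4: R3 = 93/104; threaded value p + q = 197; r = 4; remainder = value at the root: -1*(4)^2 - 3*(4)^1 - 7 = (-16) + (-12) + (-7) = -35; answer -35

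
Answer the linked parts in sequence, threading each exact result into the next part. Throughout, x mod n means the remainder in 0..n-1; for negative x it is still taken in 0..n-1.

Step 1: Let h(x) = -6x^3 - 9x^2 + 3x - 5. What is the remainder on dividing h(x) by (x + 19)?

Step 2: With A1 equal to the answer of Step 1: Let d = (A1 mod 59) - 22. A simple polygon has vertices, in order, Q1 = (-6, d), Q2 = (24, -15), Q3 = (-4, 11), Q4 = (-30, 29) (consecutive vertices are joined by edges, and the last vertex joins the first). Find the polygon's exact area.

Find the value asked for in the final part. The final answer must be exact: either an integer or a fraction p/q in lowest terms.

Step 1: remainder = value at the root: -6*(-19)^3 - 9*(-19)^2 + 3*(-19)^1 - 5 = (41154) + (-3249) + (-57) + (-5) = 37843; answer 37843
Step 2: A1 = 37843; d = 2; cross terms: (-6*-15 - 24*2)=42, (24*11 - -4*-15)=204, (-4*29 - -30*11)=214, (-30*2 - -6*29)=114; twice the area = |574| = 574; area = 287; answer 287

287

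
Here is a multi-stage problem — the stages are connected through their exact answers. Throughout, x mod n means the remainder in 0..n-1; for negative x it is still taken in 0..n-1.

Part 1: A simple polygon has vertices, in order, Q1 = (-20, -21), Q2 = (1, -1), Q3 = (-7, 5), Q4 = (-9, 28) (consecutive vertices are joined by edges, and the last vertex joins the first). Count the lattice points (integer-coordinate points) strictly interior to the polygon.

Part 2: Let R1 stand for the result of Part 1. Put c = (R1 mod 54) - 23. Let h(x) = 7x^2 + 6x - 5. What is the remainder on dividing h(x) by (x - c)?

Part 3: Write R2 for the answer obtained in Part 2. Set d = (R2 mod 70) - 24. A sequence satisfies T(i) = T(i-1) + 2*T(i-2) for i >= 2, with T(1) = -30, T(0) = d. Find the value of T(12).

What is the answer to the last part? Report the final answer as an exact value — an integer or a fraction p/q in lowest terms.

Part 1: cross terms: (-20*-1 - 1*-21)=41, (1*5 - -7*-1)=-2, (-7*28 - -9*5)=-151, (-9*-21 - -20*28)=749; twice the area = |637| = 637; area = 637/2; boundary points = 1 + 2 + 1 + 1 = 5; strictly interior points = area - boundary/2 + 1 = 317; answer 317
Part 2: R1 = 317; c = 24; remainder = value at the root: 7*(24)^2 + 6*(24)^1 - 5 = (4032) + (144) + (-5) = 4171; answer 4171
Part 3: R2 = 4171; d = 17; T(2) = 1*(-30) + 2*(17) = 4; iterating: T(2)=4, T(3)=-56, T(4)=-48, T(5)=-160, T(6)=-256, T(7)=-576, T(8)=-1088, T(9)=-2240, T(10)=-4416, T(11)=-8896, T(12)=-17728; answer -17728

-17728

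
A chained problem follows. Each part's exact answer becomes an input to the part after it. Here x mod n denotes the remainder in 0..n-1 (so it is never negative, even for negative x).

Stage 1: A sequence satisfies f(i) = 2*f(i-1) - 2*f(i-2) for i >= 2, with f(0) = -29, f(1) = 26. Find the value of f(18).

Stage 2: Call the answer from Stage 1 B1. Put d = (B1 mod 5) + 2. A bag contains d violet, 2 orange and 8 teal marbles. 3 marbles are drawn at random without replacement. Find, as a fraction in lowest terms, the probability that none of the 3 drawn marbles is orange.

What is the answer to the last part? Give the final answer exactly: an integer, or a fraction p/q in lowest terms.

Stage 1: f(2) = 2*(26) - 2*(-29) = 110; iterating: f(2)=110, f(3)=168, f(4)=116, f(5)=-104, f(6)=-440, f(7)=-672, f(8)=-464, f(9)=416, f(10)=1760, f(11)=2688, f(12)=1856, f(13)=-1664, f(14)=-7040, f(15)=-10752, f(16)=-7424, f(17)=6656, f(18)=28160; answer 28160
Stage 2: B1 = 28160; d = 2; total draws C(12,3) = 220; favorable C(10,3) = 120; P = 6/11; answer 6/11

6/11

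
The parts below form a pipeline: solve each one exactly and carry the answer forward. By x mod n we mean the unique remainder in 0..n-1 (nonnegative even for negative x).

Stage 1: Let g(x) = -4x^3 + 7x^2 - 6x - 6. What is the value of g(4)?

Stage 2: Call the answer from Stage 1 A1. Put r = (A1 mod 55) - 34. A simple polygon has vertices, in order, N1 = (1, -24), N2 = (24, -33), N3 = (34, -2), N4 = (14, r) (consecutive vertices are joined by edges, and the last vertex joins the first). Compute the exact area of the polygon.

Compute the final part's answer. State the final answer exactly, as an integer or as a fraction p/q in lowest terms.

1705/2

Stage 1: -4*(4)^3 + 7*(4)^2 - 6*(4)^1 - 6 = (-256) + (112) + (-24) + (-6) = -174; answer -174
Stage 2: A1 = -174; r = 12; cross terms: (1*-33 - 24*-24)=543, (24*-2 - 34*-33)=1074, (34*12 - 14*-2)=436, (14*-24 - 1*12)=-348; twice the area = |1705| = 1705; area = 1705/2; answer 1705/2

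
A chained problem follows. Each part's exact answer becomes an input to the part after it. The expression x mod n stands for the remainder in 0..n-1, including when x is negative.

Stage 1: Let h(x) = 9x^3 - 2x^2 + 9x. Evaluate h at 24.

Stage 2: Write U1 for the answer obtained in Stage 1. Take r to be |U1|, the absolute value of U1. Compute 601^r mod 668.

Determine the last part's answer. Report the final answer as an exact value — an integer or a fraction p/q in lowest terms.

Stage 1: 9*(24)^3 - 2*(24)^2 + 9*(24)^1 = (124416) + (-1152) + (216) = 123480; answer 123480
Stage 2: U1 = 123480; r = 123480; squarings mod 668: 601^1=601, 601^2=481, 601^4=233, 601^8=181, 601^16=29, 601^32=173, 601^64=537, 601^128=461, 601^256=97, 601^512=57, 601^1024=577, 601^2048=265, 601^4096=85, 601^8192=545, 601^16384=433, 601^32768=449, 601^65536=533; 601^123480 = 601^8 * 601^16 * 601^64 * 601^512 * 601^8192 * 601^16384 * 601^32768 * 601^65536 = 225 (mod 668); answer 225

225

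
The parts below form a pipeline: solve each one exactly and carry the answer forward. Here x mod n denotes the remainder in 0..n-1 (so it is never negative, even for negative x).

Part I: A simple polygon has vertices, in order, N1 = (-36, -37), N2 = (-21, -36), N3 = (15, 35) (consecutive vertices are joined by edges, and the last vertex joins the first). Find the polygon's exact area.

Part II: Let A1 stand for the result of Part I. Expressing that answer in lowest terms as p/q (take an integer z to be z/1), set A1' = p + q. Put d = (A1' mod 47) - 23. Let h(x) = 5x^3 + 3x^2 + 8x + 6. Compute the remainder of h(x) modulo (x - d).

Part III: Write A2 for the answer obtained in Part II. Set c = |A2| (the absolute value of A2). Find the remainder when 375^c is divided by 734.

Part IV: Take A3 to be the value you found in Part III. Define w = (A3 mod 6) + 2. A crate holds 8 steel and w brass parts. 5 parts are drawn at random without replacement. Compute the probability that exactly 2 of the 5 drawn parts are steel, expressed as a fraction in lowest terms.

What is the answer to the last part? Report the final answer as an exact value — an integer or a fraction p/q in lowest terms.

280/1287

Part I: cross terms: (-36*-36 - -21*-37)=519, (-21*35 - 15*-36)=-195, (15*-37 - -36*35)=705; twice the area = |1029| = 1029; area = 1029/2; answer 1029/2
Part II: A1 = 1029/2; threaded value p + q = 1031; d = 21; remainder = value at the root: 5*(21)^3 + 3*(21)^2 + 8*(21)^1 + 6 = (46305) + (1323) + (168) + (6) = 47802; answer 47802
Part III: A2 = 47802; c = 47802; squarings mod 734: 375^1=375, 375^2=431, 375^4=59, 375^8=545, 375^16=489, 375^32=571, 375^64=145, 375^128=473, 375^256=593, 375^512=63, 375^1024=299, 375^2048=587, 375^4096=323, 375^8192=101, 375^16384=659, 375^32768=487; 375^47802 = 375^2 * 375^8 * 375^16 * 375^32 * 375^128 * 375^512 * 375^2048 * 375^4096 * 375^8192 * 375^32768 = 135 (mod 734); answer 135
Part IV: A3 = 135; w = 5; total draws C(13,5) = 1287; favorable C(8,2)*C(5,3) = 280; P = 280/1287; answer 280/1287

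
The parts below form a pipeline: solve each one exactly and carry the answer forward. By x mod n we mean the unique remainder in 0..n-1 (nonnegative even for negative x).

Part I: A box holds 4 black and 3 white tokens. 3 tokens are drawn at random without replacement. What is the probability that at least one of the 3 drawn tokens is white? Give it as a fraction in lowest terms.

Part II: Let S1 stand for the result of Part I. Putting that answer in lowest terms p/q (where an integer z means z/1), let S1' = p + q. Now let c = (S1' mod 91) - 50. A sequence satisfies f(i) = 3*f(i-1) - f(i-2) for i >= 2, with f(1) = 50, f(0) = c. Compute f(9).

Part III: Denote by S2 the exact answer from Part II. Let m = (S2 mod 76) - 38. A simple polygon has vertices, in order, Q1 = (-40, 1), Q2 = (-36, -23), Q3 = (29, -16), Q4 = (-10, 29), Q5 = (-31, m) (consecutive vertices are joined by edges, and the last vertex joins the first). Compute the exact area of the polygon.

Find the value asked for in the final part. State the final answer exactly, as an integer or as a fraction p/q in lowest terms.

Part I: total draws C(7,3) = 35; complement C(4,3) = 4; favorable 35 - 4 = 31; P = 31/35; answer 31/35
Part II: S1 = 31/35; threaded value p + q = 66; c = 16; f(2) = 3*(50) - 1*(16) = 134; iterating: f(2)=134, f(3)=352, f(4)=922, f(5)=2414, f(6)=6320, f(7)=16546, f(8)=43318, f(9)=113408; answer 113408
Part III: S2 = 113408; m = -22; cross terms: (-40*-23 - -36*1)=956, (-36*-16 - 29*-23)=1243, (29*29 - -10*-16)=681, (-10*-22 - -31*29)=1119, (-31*1 - -40*-22)=-911; twice the area = |3088| = 3088; area = 1544; answer 1544

1544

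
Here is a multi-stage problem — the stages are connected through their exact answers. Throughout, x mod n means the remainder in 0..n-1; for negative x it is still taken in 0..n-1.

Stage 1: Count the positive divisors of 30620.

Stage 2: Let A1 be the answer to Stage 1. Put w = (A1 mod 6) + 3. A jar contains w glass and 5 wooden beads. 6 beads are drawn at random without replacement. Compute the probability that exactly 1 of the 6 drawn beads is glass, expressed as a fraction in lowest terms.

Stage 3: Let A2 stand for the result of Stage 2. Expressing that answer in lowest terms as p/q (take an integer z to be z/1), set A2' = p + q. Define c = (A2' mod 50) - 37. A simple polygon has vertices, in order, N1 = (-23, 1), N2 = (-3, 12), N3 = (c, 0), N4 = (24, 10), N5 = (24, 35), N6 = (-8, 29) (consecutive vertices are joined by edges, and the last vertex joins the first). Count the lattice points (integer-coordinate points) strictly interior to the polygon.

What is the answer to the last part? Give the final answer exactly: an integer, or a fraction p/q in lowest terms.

967

Stage 1: 30620 = 2^2 * 5 * 1531; number of divisors = (2+1) * (1+1) * (1+1) = 12; answer 12
Stage 2: A1 = 12; w = 3; total draws C(8,6) = 28; favorable C(3,1)*C(5,5) = 3; P = 3/28; answer 3/28
Stage 3: A2 = 3/28; threaded value p + q = 31; c = -6; cross terms: (-23*12 - -3*1)=-273, (-3*0 - -6*12)=72, (-6*10 - 24*0)=-60, (24*35 - 24*10)=600, (24*29 - -8*35)=976, (-8*1 - -23*29)=659; twice the area = |1974| = 1974; area = 987; boundary points = 1 + 3 + 10 + 25 + 2 + 1 = 42; strictly interior points = area - boundary/2 + 1 = 967; answer 967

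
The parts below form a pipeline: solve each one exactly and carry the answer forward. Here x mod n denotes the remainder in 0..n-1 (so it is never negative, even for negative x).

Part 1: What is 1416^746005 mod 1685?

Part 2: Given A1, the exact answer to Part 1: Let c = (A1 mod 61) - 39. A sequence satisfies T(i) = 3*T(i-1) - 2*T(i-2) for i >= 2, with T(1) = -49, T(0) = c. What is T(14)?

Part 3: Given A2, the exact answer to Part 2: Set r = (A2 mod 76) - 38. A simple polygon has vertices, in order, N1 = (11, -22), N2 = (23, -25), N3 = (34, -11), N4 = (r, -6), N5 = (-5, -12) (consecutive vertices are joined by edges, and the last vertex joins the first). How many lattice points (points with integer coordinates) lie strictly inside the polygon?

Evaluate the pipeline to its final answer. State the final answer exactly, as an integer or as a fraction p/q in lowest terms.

401

Part 1: squarings mod 1685: 1416^1=1416, 1416^2=1591, 1416^4=411, 1416^8=421, 1416^16=316, 1416^32=441, 1416^64=706, 1416^128=1361, 1416^256=506, 1416^512=1601, 1416^1024=316, 1416^2048=441, 1416^4096=706, 1416^8192=1361, 1416^16384=506, 1416^32768=1601, 1416^65536=316, 1416^131072=441, 1416^262144=706, 1416^524288=1361; 1416^746005 = 1416^1 * 1416^4 * 1416^16 * 1416^512 * 1416^8192 * 1416^16384 * 1416^65536 * 1416^131072 * 1416^524288 = 291 (mod 1685); answer 291
Part 2: A1 = 291; c = 8; T(2) = 3*(-49) - 2*(8) = -163; iterating: T(2)=-163, T(3)=-391, T(4)=-847, T(5)=-1759, T(6)=-3583, T(7)=-7231, T(8)=-14527, T(9)=-29119, T(10)=-58303, T(11)=-116671, T(12)=-233407, T(13)=-466879, T(14)=-933823; answer -933823
Part 3: A2 = -933823; r = 27; cross terms: (11*-25 - 23*-22)=231, (23*-11 - 34*-25)=597, (34*-6 - 27*-11)=93, (27*-12 - -5*-6)=-354, (-5*-22 - 11*-12)=242; twice the area = |809| = 809; area = 809/2; boundary points = 3 + 1 + 1 + 2 + 2 = 9; strictly interior points = area - boundary/2 + 1 = 401; answer 401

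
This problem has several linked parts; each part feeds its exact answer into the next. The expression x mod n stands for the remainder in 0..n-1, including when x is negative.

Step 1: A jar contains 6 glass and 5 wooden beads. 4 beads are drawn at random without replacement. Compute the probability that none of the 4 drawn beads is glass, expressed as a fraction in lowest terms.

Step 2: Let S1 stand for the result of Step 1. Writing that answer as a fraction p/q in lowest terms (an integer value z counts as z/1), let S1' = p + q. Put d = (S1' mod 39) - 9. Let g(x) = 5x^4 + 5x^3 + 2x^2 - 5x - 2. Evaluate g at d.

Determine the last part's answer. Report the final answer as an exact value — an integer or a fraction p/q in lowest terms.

686525

Step 1: total draws C(11,4) = 330; favorable C(5,4) = 5; P = 1/66; answer 1/66
Step 2: S1 = 1/66; threaded value p + q = 67; d = 19; 5*(19)^4 + 5*(19)^3 + 2*(19)^2 - 5*(19)^1 - 2 = (651605) + (34295) + (722) + (-95) + (-2) = 686525; answer 686525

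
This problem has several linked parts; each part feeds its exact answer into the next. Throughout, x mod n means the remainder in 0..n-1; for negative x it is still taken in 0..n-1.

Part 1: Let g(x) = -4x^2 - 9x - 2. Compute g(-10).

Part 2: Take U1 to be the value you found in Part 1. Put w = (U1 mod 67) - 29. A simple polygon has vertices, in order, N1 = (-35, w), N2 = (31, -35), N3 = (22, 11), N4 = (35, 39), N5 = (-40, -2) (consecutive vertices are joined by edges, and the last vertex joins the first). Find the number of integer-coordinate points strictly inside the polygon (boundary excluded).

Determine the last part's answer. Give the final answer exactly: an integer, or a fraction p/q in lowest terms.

Part 1: -4*(-10)^2 - 9*(-10)^1 - 2 = (-400) + (90) + (-2) = -312; answer -312
Part 2: U1 = -312; w = -6; cross terms: (-35*-35 - 31*-6)=1411, (31*11 - 22*-35)=1111, (22*39 - 35*11)=473, (35*-2 - -40*39)=1490, (-40*-6 - -35*-2)=170; twice the area = |4655| = 4655; area = 4655/2; boundary points = 1 + 1 + 1 + 1 + 1 = 5; strictly interior points = area - boundary/2 + 1 = 2326; answer 2326

2326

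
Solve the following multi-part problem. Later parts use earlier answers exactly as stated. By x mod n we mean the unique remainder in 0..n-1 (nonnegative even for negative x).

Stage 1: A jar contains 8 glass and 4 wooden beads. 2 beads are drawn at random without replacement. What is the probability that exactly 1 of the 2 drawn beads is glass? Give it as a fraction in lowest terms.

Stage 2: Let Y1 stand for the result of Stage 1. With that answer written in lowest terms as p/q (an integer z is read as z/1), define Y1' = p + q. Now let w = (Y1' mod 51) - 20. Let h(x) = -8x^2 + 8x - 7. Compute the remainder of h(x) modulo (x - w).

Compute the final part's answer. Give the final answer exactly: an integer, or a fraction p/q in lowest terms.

-6503

Stage 1: total draws C(12,2) = 66; favorable C(8,1)*C(4,1) = 32; P = 16/33; answer 16/33
Stage 2: Y1 = 16/33; threaded value p + q = 49; w = 29; remainder = value at the root: -8*(29)^2 + 8*(29)^1 - 7 = (-6728) + (232) + (-7) = -6503; answer -6503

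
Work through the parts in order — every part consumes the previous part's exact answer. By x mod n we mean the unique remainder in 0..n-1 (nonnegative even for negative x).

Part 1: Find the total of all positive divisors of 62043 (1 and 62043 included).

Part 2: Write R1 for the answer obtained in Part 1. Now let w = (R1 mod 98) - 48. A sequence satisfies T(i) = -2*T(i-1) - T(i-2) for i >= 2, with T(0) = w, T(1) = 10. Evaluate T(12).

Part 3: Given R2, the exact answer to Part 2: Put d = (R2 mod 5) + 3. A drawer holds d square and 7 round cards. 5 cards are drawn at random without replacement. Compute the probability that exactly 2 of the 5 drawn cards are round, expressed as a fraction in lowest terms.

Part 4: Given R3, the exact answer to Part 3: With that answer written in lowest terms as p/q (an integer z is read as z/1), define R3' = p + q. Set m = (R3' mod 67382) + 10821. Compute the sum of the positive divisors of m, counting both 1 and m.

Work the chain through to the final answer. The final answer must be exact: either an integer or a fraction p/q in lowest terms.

Part 1: 62043 = 3 * 20681; sigma = (1 + 3) * (1 + 20681) = 4 * 20682 = 82728; answer 82728
Part 2: R1 = 82728; w = -32; T(2) = -2*(10) - 1*(-32) = 12; iterating: T(2)=12, T(3)=-34, T(4)=56, T(5)=-78, T(6)=100, T(7)=-122, T(8)=144, T(9)=-166, T(10)=188, T(11)=-210, T(12)=232; answer 232
Part 3: R2 = 232; d = 5; total draws C(12,5) = 792; favorable C(7,2)*C(5,3) = 210; P = 35/132; answer 35/132
Part 4: R3 = 35/132; threaded value p + q = 167; m = 10988; 10988 = 2^2 * 41 * 67; sigma = (1 + 2 + 4) * (1 + 41) * (1 + 67) = 7 * 42 * 68 = 19992; answer 19992

19992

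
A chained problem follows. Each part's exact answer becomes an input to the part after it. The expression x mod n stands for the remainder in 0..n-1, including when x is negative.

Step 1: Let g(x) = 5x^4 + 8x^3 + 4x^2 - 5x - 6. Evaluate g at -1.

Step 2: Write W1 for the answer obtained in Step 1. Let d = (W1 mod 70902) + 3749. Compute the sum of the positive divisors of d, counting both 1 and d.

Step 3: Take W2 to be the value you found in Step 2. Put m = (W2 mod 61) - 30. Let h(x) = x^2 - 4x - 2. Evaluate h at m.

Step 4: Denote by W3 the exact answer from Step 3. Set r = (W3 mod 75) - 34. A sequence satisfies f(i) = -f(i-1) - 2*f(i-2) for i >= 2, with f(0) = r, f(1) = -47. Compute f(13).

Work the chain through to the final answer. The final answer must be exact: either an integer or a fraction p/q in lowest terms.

3197

Step 1: 5*(-1)^4 + 8*(-1)^3 + 4*(-1)^2 - 5*(-1)^1 - 6 = (5) + (-8) + (4) + (5) + (-6) = 0; answer 0
Step 2: W1 = 0; d = 3749; 3749 = 23 * 163; sigma = (1 + 23) * (1 + 163) = 24 * 164 = 3936; answer 3936
Step 3: W2 = 3936; m = 2; 1*(2)^2 - 4*(2)^1 - 2 = (4) + (-8) + (-2) = -6; answer -6
Step 4: W3 = -6; r = 35; f(2) = -1*(-47) - 2*(35) = -23; iterating: f(2)=-23, f(3)=117, f(4)=-71, f(5)=-163, f(6)=305, f(7)=21, f(8)=-631, f(9)=589, f(10)=673, f(11)=-1851, f(12)=505, f(13)=3197; answer 3197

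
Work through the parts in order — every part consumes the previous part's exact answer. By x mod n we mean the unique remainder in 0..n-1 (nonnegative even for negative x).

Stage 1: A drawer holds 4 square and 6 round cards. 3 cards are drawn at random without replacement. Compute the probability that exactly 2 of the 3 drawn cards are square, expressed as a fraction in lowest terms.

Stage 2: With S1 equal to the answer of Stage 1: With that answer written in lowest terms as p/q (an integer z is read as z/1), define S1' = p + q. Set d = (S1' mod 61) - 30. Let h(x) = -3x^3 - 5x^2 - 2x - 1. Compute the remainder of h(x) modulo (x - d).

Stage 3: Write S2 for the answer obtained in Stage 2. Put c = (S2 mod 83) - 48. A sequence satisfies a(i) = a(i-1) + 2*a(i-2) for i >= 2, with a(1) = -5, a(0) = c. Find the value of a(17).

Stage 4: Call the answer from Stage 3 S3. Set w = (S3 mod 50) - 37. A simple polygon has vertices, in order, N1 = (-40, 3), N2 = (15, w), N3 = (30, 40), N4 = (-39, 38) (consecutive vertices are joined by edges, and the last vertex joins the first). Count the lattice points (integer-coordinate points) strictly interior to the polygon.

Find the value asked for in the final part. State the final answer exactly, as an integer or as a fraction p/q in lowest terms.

Stage 1: total draws C(10,3) = 120; favorable C(4,2)*C(6,1) = 36; P = 3/10; answer 3/10
Stage 2: S1 = 3/10; threaded value p + q = 13; d = -17; remainder = value at the root: -3*(-17)^3 - 5*(-17)^2 - 2*(-17)^1 - 1 = (14739) + (-1445) + (34) + (-1) = 13327; answer 13327
Stage 3: S2 = 13327; c = -1; a(2) = 1*(-5) + 2*(-1) = -7; iterating: a(2)=-7, a(3)=-17, a(4)=-31, a(5)=-65, a(6)=-127, a(7)=-257, a(8)=-511, a(9)=-1025, a(10)=-2047, a(11)=-4097, a(12)=-8191, a(13)=-16385, a(14)=-32767, a(15)=-65537, a(16)=-131071, a(17)=-262145; answer -262145
Stage 4: S3 = -262145; w = -32; cross terms: (-40*-32 - 15*3)=1235, (15*40 - 30*-32)=1560, (30*38 - -39*40)=2700, (-39*3 - -40*38)=1403; twice the area = |6898| = 6898; area = 3449; boundary points = 5 + 3 + 1 + 1 = 10; strictly interior points = area - boundary/2 + 1 = 3445; answer 3445

3445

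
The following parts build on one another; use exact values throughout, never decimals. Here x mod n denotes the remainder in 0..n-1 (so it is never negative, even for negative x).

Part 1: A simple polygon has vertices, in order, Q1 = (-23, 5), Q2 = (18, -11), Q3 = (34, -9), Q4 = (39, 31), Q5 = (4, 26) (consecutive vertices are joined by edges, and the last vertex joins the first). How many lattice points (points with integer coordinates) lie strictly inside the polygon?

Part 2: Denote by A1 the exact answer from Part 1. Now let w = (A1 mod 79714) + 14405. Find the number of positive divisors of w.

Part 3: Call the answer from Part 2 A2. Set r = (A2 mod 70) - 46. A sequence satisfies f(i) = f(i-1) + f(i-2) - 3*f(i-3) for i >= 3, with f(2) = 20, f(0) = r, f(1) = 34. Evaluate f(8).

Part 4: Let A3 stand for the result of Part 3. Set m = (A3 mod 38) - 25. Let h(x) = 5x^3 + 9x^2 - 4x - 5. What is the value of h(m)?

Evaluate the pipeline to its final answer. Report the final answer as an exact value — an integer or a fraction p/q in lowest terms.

-21901

Part 1: cross terms: (-23*-11 - 18*5)=163, (18*-9 - 34*-11)=212, (34*31 - 39*-9)=1405, (39*26 - 4*31)=890, (4*5 - -23*26)=618; twice the area = |3288| = 3288; area = 1644; boundary points = 1 + 2 + 5 + 5 + 3 = 16; strictly interior points = area - boundary/2 + 1 = 1637; answer 1637
Part 2: A1 = 1637; w = 16042; 16042 = 2 * 13 * 617; number of divisors = (1+1) * (1+1) * (1+1) = 8; answer 8
Part 3: A2 = 8; r = -38; f(3) = 1*(20) + 1*(34) - 3*(-38) = 168; iterating: f(3)=168, f(4)=86, f(5)=194, f(6)=-224, f(7)=-288, f(8)=-1094; answer -1094
Part 4: A3 = -1094; m = -17; 5*(-17)^3 + 9*(-17)^2 - 4*(-17)^1 - 5 = (-24565) + (2601) + (68) + (-5) = -21901; answer -21901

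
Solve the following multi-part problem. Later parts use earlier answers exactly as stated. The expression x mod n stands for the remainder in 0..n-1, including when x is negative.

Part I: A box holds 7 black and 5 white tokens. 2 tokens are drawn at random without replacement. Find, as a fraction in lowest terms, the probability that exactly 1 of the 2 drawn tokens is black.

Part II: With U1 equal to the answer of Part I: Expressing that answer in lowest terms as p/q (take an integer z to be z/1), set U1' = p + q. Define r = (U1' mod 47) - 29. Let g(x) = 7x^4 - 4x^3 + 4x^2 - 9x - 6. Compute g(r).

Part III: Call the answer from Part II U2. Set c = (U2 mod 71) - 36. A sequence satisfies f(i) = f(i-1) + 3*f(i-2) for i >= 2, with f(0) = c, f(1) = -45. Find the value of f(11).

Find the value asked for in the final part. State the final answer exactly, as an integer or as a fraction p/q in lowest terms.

-117258

Part I: total draws C(12,2) = 66; favorable C(7,1)*C(5,1) = 35; P = 35/66; answer 35/66
Part II: U1 = 35/66; threaded value p + q = 101; r = -22; 7*(-22)^4 - 4*(-22)^3 + 4*(-22)^2 - 9*(-22)^1 - 6 = (1639792) + (42592) + (1936) + (198) + (-6) = 1684512; answer 1684512
Part III: U2 = 1684512; c = 1; f(2) = 1*(-45) + 3*(1) = -42; iterating: f(2)=-42, f(3)=-177, f(4)=-303, f(5)=-834, f(6)=-1743, f(7)=-4245, f(8)=-9474, f(9)=-22209, f(10)=-50631, f(11)=-117258; answer -117258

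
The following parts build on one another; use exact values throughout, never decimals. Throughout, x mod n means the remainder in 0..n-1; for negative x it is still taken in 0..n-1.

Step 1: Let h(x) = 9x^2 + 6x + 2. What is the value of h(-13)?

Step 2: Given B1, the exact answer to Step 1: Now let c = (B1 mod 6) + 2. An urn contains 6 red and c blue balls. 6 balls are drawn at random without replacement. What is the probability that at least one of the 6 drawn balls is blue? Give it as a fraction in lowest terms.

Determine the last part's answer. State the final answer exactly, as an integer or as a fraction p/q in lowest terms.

1715/1716

Step 1: 9*(-13)^2 + 6*(-13)^1 + 2 = (1521) + (-78) + (2) = 1445; answer 1445
Step 2: B1 = 1445; c = 7; total draws C(13,6) = 1716; complement C(6,6) = 1; favorable 1716 - 1 = 1715; P = 1715/1716; answer 1715/1716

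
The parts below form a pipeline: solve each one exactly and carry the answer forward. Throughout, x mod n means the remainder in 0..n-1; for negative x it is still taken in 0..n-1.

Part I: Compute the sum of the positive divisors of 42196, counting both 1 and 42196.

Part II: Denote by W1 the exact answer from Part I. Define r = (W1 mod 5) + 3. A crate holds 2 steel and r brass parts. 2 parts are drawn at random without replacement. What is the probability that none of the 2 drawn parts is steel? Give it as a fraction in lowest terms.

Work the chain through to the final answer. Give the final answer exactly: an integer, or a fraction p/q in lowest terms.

Part I: 42196 = 2^2 * 7 * 11 * 137; sigma = (1 + 2 + 4) * (1 + 7) * (1 + 11) * (1 + 137) = 7 * 8 * 12 * 138 = 92736; answer 92736
Part II: W1 = 92736; r = 4; total draws C(6,2) = 15; favorable C(4,2) = 6; P = 2/5; answer 2/5

2/5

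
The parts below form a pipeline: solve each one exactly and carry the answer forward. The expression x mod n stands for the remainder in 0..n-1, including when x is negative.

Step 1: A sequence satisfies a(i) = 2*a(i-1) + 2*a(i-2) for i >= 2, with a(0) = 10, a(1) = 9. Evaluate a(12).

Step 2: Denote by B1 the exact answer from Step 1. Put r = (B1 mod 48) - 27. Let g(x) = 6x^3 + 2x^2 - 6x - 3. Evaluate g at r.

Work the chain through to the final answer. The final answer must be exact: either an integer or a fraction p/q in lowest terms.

-7681

Step 1: a(2) = 2*(9) + 2*(10) = 38; iterating: a(2)=38, a(3)=94, a(4)=264, a(5)=716, a(6)=1960, a(7)=5352, a(8)=14624, a(9)=39952, a(10)=109152, a(11)=298208, a(12)=814720; answer 814720
Step 2: B1 = 814720; r = -11; 6*(-11)^3 + 2*(-11)^2 - 6*(-11)^1 - 3 = (-7986) + (242) + (66) + (-3) = -7681; answer -7681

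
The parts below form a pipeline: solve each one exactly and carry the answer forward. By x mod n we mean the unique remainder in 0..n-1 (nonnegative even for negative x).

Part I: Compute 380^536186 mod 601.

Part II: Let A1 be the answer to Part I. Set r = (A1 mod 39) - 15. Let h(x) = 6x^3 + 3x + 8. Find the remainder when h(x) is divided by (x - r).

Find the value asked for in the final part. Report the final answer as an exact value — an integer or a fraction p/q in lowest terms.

62

Part I: squarings mod 601: 380^1=380, 380^2=160, 380^4=358, 380^8=151, 380^16=564, 380^32=167, 380^64=243, 380^128=151, 380^256=564, 380^512=167, 380^1024=243, 380^2048=151, 380^4096=564, 380^8192=167, 380^16384=243, 380^32768=151, 380^65536=564, 380^131072=167, 380^262144=243, 380^524288=151; 380^536186 = 380^2 * 380^8 * 380^16 * 380^32 * 380^64 * 380^512 * 380^1024 * 380^2048 * 380^8192 * 380^524288 = 368 (mod 601); answer 368
Part II: A1 = 368; r = 2; remainder = value at the root: 6*(2)^3 + 3*(2)^1 + 8 = (48) + (6) + (8) = 62; answer 62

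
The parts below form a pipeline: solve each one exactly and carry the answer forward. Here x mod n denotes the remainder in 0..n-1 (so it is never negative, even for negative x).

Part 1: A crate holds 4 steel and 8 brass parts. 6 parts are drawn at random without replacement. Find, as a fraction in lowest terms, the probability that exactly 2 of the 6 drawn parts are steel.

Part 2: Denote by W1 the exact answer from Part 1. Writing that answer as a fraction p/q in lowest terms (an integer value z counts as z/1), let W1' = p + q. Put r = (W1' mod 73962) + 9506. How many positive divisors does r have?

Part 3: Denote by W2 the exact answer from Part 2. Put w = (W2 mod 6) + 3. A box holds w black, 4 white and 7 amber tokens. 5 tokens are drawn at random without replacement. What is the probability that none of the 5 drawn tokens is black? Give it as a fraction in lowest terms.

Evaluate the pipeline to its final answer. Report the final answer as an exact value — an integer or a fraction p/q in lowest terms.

Part 1: total draws C(12,6) = 924; favorable C(4,2)*C(8,4) = 420; P = 5/11; answer 5/11
Part 2: W1 = 5/11; threaded value p + q = 16; r = 9522; 9522 = 2 * 3^2 * 23^2; number of divisors = (1+1) * (2+1) * (2+1) = 18; answer 18
Part 3: W2 = 18; w = 3; total draws C(14,5) = 2002; favorable C(11,5) = 462; P = 3/13; answer 3/13

3/13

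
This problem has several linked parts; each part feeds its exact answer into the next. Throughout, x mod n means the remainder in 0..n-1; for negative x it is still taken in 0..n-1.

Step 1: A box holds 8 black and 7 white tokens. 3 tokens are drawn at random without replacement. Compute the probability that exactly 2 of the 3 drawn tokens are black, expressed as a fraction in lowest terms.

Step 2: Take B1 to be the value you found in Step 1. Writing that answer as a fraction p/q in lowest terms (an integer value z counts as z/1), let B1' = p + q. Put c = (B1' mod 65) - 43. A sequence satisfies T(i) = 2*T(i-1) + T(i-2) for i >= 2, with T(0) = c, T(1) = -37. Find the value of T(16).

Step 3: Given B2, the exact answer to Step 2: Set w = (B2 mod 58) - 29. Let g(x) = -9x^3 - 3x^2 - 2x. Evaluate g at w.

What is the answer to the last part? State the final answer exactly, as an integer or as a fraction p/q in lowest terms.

Step 1: total draws C(15,3) = 455; favorable C(8,2)*C(7,1) = 196; P = 28/65; answer 28/65
Step 2: B1 = 28/65; threaded value p + q = 93; c = -15; T(2) = 2*(-37) + 1*(-15) = -89; iterating: T(2)=-89, T(3)=-215, T(4)=-519, T(5)=-1253, T(6)=-3025, T(7)=-7303, T(8)=-17631, T(9)=-42565, T(10)=-102761, T(11)=-248087, T(12)=-598935, T(13)=-1445957, T(14)=-3490849, T(15)=-8427655, T(16)=-20346159; answer -20346159
Step 3: B2 = -20346159; w = -20; -9*(-20)^3 - 3*(-20)^2 - 2*(-20)^1 = (72000) + (-1200) + (40) = 70840; answer 70840

70840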